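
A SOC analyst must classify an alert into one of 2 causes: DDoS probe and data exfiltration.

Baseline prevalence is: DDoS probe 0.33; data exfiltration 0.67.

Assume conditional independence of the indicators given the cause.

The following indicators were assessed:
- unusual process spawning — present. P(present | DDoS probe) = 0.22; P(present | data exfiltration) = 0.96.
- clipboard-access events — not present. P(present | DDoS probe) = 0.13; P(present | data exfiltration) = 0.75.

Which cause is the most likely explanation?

data exfiltration

By Bayes' rule with conditional independence, the unnormalized weight for each hypothesis is prior × ∏ likelihoods (using 1 − P(present | H) for each absent indicator):
  DDoS probe: 0.33 × 0.22 × (1 − 0.13) = 0.063162
  data exfiltration: 0.67 × 0.96 × (1 − 0.75) = 0.1608
The unnormalized weights sum to 0.22396.
P(DDoS probe | evidence) ≈ 0.063162 / 0.22396 ≈ 0.282
P(data exfiltration | evidence) ≈ 0.1608 / 0.22396 ≈ 0.718
The largest is 0.718, so data exfiltration is most probable.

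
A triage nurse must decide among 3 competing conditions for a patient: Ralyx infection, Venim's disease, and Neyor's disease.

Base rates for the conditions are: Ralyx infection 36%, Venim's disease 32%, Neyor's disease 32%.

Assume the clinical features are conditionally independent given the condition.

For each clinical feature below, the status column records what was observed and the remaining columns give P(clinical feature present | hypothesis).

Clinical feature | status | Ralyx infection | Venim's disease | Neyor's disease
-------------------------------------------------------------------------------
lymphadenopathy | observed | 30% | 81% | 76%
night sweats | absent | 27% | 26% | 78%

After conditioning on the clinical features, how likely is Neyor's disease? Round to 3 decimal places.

By Bayes' rule with conditional independence, the unnormalized weight for each hypothesis is prior × ∏ likelihoods (using 1 − P(present | H) for each absent clinical feature):
  Ralyx infection: 0.36 × 0.30 × (1 − 0.27) = 0.07884
  Venim's disease: 0.32 × 0.81 × (1 − 0.26) = 0.19181
  Neyor's disease: 0.32 × 0.76 × (1 − 0.78) = 0.053504
The unnormalized weights sum to 0.32415.
P(Neyor's disease | evidence) = 0.053504 / 0.32415 ≈ 0.165.

0.165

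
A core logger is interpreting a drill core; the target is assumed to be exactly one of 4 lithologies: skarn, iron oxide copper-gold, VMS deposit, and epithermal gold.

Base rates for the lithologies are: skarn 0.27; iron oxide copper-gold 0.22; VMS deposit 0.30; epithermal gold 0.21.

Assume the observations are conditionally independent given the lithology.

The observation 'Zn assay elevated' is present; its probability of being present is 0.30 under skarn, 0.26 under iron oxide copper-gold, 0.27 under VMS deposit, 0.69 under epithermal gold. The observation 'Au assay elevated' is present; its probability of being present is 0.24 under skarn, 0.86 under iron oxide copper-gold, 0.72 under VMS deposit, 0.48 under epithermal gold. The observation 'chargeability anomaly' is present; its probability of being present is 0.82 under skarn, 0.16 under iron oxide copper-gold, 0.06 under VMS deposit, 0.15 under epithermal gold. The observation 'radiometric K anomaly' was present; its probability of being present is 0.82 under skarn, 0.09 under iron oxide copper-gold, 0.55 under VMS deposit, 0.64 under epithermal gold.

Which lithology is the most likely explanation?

Multiply each prior by the joint likelihood of the evidence pattern:
  skarn: 0.27 × 0.30 × 0.24 × 0.82 × 0.82 = 0.013071
  iron oxide copper-gold: 0.22 × 0.26 × 0.86 × 0.16 × 0.09 = 0.00070836
  VMS deposit: 0.30 × 0.27 × 0.72 × 0.06 × 0.55 = 0.0019246
  epithermal gold: 0.21 × 0.69 × 0.48 × 0.15 × 0.64 = 0.006677
The unnormalized weights sum to 0.022381.
P(skarn | evidence) ≈ 0.013071 / 0.022381 ≈ 0.584
P(iron oxide copper-gold | evidence) ≈ 0.00070836 / 0.022381 ≈ 0.032
P(VMS deposit | evidence) ≈ 0.0019246 / 0.022381 ≈ 0.086
P(epithermal gold | evidence) ≈ 0.006677 / 0.022381 ≈ 0.298
The largest is 0.584, so skarn is most probable.

skarn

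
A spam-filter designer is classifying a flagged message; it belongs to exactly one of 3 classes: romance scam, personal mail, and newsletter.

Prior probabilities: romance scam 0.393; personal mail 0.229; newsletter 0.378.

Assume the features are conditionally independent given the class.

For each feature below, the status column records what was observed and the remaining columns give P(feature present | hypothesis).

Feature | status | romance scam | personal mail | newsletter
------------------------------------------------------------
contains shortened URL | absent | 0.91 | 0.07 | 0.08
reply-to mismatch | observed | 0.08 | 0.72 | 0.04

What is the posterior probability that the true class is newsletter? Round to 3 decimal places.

Multiply each prior by the joint likelihood of the feature pattern (using 1 − P(present | H) for each absent feature):
  romance scam: 0.393 × (1 − 0.91) × 0.08 = 0.0028296
  personal mail: 0.229 × (1 − 0.07) × 0.72 = 0.15334
  newsletter: 0.378 × (1 − 0.08) × 0.04 = 0.01391
Marginal likelihood of the evidence = 0.17008.
P(newsletter | evidence) = 0.01391 / 0.17008 ≈ 0.082.

0.082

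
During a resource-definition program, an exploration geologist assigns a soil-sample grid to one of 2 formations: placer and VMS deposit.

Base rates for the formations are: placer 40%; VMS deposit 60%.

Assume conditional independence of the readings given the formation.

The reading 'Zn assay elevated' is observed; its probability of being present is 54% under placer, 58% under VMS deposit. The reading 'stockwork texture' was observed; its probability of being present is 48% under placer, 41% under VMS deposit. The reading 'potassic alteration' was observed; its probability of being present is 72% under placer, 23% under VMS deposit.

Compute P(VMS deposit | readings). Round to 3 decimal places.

By Bayes' rule with conditional independence, the unnormalized weight for each hypothesis is prior × ∏ likelihoods:
  placer: 0.40 × 0.54 × 0.48 × 0.72 = 0.07465
  VMS deposit: 0.60 × 0.58 × 0.41 × 0.23 = 0.032816
The unnormalized weights sum to 0.10747.
P(VMS deposit | evidence) = 0.032816 / 0.10747 ≈ 0.305.

0.305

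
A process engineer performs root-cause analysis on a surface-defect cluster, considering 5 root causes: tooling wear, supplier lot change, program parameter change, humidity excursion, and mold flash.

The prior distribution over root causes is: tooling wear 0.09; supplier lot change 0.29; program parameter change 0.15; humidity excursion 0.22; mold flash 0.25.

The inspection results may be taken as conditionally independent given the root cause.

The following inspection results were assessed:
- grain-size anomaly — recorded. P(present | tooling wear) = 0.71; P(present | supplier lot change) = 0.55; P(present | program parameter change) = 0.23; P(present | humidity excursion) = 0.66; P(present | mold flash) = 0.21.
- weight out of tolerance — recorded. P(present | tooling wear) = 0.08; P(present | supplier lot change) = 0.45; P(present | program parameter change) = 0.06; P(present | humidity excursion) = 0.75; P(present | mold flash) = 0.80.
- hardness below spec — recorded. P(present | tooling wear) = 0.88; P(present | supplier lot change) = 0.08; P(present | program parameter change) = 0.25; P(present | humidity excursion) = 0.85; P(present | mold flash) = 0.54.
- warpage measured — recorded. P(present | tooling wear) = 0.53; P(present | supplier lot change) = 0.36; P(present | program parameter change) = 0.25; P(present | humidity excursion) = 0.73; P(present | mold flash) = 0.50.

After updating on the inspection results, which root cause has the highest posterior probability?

humidity excursion

By Bayes' rule with conditional independence, the unnormalized weight for each hypothesis is prior × ∏ likelihoods:
  tooling wear: 0.09 × 0.71 × 0.08 × 0.88 × 0.53 = 0.0023842
  supplier lot change: 0.29 × 0.55 × 0.45 × 0.08 × 0.36 = 0.0020671
  program parameter change: 0.15 × 0.23 × 0.06 × 0.25 × 0.25 = 0.00012938
  humidity excursion: 0.22 × 0.66 × 0.75 × 0.85 × 0.73 = 0.067572
  mold flash: 0.25 × 0.21 × 0.80 × 0.54 × 0.50 = 0.01134
The unnormalized weights sum to 0.083493.
P(tooling wear | evidence) ≈ 0.0023842 / 0.083493 ≈ 0.029
P(supplier lot change | evidence) ≈ 0.0020671 / 0.083493 ≈ 0.025
P(program parameter change | evidence) ≈ 0.00012938 / 0.083493 ≈ 0.002
P(humidity excursion | evidence) ≈ 0.067572 / 0.083493 ≈ 0.809
P(mold flash | evidence) ≈ 0.01134 / 0.083493 ≈ 0.136
The largest is 0.809, so humidity excursion is most probable.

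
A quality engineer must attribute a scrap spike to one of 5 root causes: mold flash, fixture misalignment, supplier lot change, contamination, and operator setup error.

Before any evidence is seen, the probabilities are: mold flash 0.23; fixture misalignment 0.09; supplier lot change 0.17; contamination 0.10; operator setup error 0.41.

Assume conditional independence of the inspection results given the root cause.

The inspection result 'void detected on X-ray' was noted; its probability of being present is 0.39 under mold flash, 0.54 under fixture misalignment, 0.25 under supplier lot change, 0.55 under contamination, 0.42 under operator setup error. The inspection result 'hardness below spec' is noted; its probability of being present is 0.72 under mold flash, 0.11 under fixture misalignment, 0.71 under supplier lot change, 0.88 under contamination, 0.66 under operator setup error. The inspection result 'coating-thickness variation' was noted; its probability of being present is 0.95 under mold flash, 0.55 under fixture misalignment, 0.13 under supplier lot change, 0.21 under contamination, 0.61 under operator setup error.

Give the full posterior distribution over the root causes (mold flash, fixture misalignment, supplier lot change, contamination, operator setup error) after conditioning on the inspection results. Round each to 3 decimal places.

By Bayes' rule with conditional independence, the unnormalized weight for each hypothesis is prior × ∏ likelihoods:
  mold flash: 0.23 × 0.39 × 0.72 × 0.95 = 0.061355
  fixture misalignment: 0.09 × 0.54 × 0.11 × 0.55 = 0.0029403
  supplier lot change: 0.17 × 0.25 × 0.71 × 0.13 = 0.0039228
  contamination: 0.10 × 0.55 × 0.88 × 0.21 = 0.010164
  operator setup error: 0.41 × 0.42 × 0.66 × 0.61 = 0.069328
The unnormalized weights sum to 0.14771.
P(mold flash | evidence) = 0.061355 / 0.14771 ≈ 0.415
P(fixture misalignment | evidence) = 0.0029403 / 0.14771 ≈ 0.020
P(supplier lot change | evidence) = 0.0039228 / 0.14771 ≈ 0.027
P(contamination | evidence) = 0.010164 / 0.14771 ≈ 0.069
P(operator setup error | evidence) = 0.069328 / 0.14771 ≈ 0.469

0.415, 0.020, 0.027, 0.069, 0.469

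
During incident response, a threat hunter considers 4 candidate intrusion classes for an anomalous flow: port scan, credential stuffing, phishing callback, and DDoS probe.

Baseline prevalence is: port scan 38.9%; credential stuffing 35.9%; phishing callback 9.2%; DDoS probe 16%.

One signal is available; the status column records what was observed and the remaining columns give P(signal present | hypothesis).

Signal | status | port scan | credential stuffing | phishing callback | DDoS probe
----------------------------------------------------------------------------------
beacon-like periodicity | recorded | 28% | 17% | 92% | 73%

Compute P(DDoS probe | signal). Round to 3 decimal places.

0.314

For each hypothesis, the unnormalized posterior weight is prior × likelihood:
  port scan: 0.389 × 0.28 = 0.10892
  credential stuffing: 0.359 × 0.17 = 0.06103
  phishing callback: 0.092 × 0.92 = 0.08464
  DDoS probe: 0.160 × 0.73 = 0.1168
Marginal likelihood of the evidence = 0.37139.
P(DDoS probe | evidence) = 0.1168 / 0.37139 ≈ 0.314.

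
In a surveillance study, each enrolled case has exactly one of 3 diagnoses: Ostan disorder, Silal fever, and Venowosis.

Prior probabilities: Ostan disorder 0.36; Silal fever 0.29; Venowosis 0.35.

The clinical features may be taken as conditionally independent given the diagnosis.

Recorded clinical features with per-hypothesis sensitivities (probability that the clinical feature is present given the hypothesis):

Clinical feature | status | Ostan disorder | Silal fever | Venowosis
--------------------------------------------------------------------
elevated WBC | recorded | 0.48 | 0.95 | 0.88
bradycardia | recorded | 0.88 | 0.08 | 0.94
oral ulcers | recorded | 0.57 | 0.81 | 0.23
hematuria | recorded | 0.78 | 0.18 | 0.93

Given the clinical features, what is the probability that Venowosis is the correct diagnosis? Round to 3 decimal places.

For each hypothesis, the unnormalized posterior weight is prior × product of the clinical feature likelihoods:
  Ostan disorder: 0.36 × 0.48 × 0.88 × 0.57 × 0.78 = 0.067608
  Silal fever: 0.29 × 0.95 × 0.08 × 0.81 × 0.18 = 0.0032134
  Venowosis: 0.35 × 0.88 × 0.94 × 0.23 × 0.93 = 0.061928
Normalizing constant Z = 0.067608 + 0.0032134 + 0.061928 = 0.13275.
P(Venowosis | evidence) = 0.061928 / 0.13275 ≈ 0.467.

0.467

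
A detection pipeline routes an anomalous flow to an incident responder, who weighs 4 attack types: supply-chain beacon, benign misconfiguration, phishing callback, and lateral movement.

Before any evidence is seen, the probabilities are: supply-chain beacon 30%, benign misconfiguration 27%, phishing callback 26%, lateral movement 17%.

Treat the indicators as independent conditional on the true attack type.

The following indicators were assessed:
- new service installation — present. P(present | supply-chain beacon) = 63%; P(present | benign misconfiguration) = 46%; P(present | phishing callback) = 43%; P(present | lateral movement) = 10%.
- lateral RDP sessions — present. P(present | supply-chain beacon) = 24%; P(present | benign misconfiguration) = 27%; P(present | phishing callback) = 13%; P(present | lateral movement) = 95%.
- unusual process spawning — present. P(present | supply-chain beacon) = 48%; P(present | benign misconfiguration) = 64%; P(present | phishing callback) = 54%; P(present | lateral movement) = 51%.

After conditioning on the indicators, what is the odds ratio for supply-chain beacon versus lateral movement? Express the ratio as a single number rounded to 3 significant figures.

2.64

Unnormalized posterior weight (prior times the indicator likelihoods) for each of the two hypotheses:
  supply-chain beacon: 0.30 × 0.63 × 0.24 × 0.48 = 0.021773
  lateral movement: 0.17 × 0.10 × 0.95 × 0.51 = 0.0082365
Odds(supply-chain beacon : lateral movement) = 0.021773 / 0.0082365 ≈ 2.64.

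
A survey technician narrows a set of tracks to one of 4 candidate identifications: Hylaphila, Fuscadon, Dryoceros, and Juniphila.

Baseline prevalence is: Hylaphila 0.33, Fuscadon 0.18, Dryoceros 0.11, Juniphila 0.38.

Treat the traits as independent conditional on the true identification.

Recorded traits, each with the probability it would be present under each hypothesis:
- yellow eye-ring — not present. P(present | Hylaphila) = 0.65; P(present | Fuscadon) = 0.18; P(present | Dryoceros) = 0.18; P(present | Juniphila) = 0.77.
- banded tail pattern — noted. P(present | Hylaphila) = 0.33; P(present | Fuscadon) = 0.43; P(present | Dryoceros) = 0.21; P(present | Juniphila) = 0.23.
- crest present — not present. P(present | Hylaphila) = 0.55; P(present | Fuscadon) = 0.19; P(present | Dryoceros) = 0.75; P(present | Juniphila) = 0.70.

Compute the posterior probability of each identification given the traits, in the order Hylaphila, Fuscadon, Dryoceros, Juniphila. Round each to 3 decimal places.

By Bayes' rule with conditional independence, the unnormalized weight for each hypothesis is prior × ∏ likelihoods (using 1 − P(present | H) for each absent trait):
  Hylaphila: 0.33 × (1 − 0.65) × 0.33 × (1 − 0.55) = 0.017152
  Fuscadon: 0.18 × (1 − 0.18) × 0.43 × (1 − 0.19) = 0.051409
  Dryoceros: 0.11 × (1 − 0.18) × 0.21 × (1 − 0.75) = 0.0047355
  Juniphila: 0.38 × (1 − 0.77) × 0.23 × (1 − 0.70) = 0.0060306
The unnormalized weights sum to 0.079327.
P(Hylaphila | evidence) = 0.017152 / 0.079327 ≈ 0.216
P(Fuscadon | evidence) = 0.051409 / 0.079327 ≈ 0.648
P(Dryoceros | evidence) = 0.0047355 / 0.079327 ≈ 0.060
P(Juniphila | evidence) = 0.0060306 / 0.079327 ≈ 0.076

0.216, 0.648, 0.060, 0.076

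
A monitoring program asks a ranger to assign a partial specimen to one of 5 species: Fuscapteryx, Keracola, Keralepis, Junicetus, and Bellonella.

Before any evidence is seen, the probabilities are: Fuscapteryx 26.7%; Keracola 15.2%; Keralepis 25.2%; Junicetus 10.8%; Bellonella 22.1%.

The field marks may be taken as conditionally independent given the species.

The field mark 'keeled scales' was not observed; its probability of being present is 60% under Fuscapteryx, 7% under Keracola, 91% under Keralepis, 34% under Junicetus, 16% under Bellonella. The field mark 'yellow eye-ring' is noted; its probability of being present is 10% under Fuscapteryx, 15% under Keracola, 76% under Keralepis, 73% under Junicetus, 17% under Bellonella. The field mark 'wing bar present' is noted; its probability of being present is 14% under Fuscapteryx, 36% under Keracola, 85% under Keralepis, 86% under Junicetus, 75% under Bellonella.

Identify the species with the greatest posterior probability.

Junicetus

Multiply each prior by the joint likelihood of the field mark pattern (using 1 − P(present | H) for each absent field mark):
  Fuscapteryx: 0.267 × (1 − 0.60) × 0.10 × 0.14 = 0.0014952
  Keracola: 0.152 × (1 − 0.07) × 0.15 × 0.36 = 0.0076334
  Keralepis: 0.252 × (1 − 0.91) × 0.76 × 0.85 = 0.014651
  Junicetus: 0.108 × (1 − 0.34) × 0.73 × 0.86 = 0.04475
  Bellonella: 0.221 × (1 − 0.16) × 0.17 × 0.75 = 0.023669
Normalizing constant Z = 0.0014952 + 0.0076334 + 0.014651 + 0.04475 + 0.023669 = 0.092199.
P(Fuscapteryx | evidence) ≈ 0.0014952 / 0.092199 ≈ 0.016
P(Keracola | evidence) ≈ 0.0076334 / 0.092199 ≈ 0.083
P(Keralepis | evidence) ≈ 0.014651 / 0.092199 ≈ 0.159
P(Junicetus | evidence) ≈ 0.04475 / 0.092199 ≈ 0.485
P(Bellonella | evidence) ≈ 0.023669 / 0.092199 ≈ 0.257
The largest is 0.485, so Junicetus is most probable.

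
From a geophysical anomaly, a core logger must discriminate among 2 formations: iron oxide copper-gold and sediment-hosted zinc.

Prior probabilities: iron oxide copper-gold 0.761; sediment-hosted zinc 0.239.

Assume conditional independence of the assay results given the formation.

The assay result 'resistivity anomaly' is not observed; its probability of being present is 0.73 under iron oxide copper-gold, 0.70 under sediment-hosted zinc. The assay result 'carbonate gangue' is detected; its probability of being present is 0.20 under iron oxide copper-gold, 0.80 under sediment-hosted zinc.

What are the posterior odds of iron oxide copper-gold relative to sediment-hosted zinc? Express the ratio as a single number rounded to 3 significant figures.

0.716

Posterior odds equal prior odds times the likelihood ratio; only the two competing hypotheses matter (using 1 − P(present | H) for each absent assay result).
  iron oxide copper-gold: 0.761 × (1 − 0.73) × 0.20 = 0.041094
  sediment-hosted zinc: 0.239 × (1 − 0.70) × 0.80 = 0.05736
Posterior odds = 0.041094 / 0.05736 ≈ 0.716.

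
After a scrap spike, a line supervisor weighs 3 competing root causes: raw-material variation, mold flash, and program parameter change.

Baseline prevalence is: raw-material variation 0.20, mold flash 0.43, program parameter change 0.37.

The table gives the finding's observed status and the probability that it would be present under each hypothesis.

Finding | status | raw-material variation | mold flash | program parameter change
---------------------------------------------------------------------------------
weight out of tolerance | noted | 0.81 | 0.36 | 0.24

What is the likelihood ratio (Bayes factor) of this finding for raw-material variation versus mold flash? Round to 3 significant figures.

The Bayes factor is the ratio of the two likelihoods.
  raw-material variation: 0.81
  mold flash: 0.36
Bayes factor = 0.81 / 0.36 ≈ 2.25

2.25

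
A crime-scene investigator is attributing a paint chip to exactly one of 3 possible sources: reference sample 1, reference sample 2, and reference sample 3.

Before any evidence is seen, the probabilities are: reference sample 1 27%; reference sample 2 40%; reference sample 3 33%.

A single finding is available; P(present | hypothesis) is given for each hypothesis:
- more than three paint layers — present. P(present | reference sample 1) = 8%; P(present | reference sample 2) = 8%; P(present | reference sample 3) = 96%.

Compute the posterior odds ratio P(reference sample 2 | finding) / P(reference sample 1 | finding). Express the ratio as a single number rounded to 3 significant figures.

1.48

Posterior odds equal prior odds times the likelihood ratio; only the two competing hypotheses matter.
  reference sample 2: 0.40 × 0.08 = 0.032
  reference sample 1: 0.27 × 0.08 = 0.0216
Odds(reference sample 2 : reference sample 1) = 0.032 / 0.0216 ≈ 1.48.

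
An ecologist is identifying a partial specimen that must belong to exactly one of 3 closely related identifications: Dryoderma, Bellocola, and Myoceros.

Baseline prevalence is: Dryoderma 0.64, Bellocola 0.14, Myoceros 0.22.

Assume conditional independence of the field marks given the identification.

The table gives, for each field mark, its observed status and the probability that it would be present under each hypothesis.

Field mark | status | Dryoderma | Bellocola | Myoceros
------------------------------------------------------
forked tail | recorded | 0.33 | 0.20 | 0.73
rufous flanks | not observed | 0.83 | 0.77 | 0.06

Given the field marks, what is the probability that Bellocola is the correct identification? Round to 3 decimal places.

By Bayes' rule with conditional independence, the unnormalized weight for each hypothesis is prior × ∏ likelihoods (using 1 − P(present | H) for each absent field mark):
  Dryoderma: 0.64 × 0.33 × (1 − 0.83) = 0.035904
  Bellocola: 0.14 × 0.20 × (1 − 0.77) = 0.00644
  Myoceros: 0.22 × 0.73 × (1 − 0.06) = 0.15096
Marginal likelihood of the evidence = 0.19331.
P(Bellocola | evidence) = 0.00644 / 0.19331 ≈ 0.033.

0.033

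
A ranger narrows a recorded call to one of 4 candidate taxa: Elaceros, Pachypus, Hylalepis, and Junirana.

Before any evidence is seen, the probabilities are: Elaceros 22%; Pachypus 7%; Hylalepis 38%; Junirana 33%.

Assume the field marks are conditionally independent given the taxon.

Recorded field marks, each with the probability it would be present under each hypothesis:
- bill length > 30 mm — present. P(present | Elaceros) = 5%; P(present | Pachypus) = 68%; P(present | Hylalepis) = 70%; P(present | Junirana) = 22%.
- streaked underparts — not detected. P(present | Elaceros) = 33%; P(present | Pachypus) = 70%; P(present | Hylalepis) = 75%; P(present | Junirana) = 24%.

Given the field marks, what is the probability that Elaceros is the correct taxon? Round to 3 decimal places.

By Bayes' rule with conditional independence, the unnormalized weight for each hypothesis is prior × ∏ likelihoods (using 1 − P(present | H) for each absent field mark):
  Elaceros: 0.22 × 0.05 × (1 − 0.33) = 0.00737
  Pachypus: 0.07 × 0.68 × (1 − 0.70) = 0.01428
  Hylalepis: 0.38 × 0.70 × (1 − 0.75) = 0.0665
  Junirana: 0.33 × 0.22 × (1 − 0.24) = 0.055176
Normalizing constant Z = 0.00737 + 0.01428 + 0.0665 + 0.055176 = 0.14333.
P(Elaceros | evidence) = 0.00737 / 0.14333 ≈ 0.051.

0.051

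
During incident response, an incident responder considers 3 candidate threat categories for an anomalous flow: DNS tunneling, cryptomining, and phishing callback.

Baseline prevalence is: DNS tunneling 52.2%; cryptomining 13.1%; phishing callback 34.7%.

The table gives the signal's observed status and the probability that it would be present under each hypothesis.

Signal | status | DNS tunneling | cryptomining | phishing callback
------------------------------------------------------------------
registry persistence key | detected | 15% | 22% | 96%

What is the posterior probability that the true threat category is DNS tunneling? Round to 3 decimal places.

0.178

Multiply each prior by the likelihood of the signal:
  DNS tunneling: 0.522 × 0.15 = 0.0783
  cryptomining: 0.131 × 0.22 = 0.02882
  phishing callback: 0.347 × 0.96 = 0.33312
Normalizing constant Z = 0.0783 + 0.02882 + 0.33312 = 0.44024.
P(DNS tunneling | evidence) = 0.0783 / 0.44024 ≈ 0.178.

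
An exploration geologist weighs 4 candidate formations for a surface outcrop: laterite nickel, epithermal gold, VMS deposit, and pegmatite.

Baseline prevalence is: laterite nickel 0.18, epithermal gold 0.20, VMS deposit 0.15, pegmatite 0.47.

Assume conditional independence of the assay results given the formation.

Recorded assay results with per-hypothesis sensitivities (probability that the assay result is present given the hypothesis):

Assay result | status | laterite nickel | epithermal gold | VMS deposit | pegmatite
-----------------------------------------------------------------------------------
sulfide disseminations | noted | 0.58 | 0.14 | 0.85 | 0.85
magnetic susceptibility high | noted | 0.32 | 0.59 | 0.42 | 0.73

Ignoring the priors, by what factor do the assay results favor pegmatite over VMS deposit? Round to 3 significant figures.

1.74

The Bayes factor is the ratio of the joint likelihoods of the assay result pattern under the two hypotheses.
  pegmatite: 0.85 × 0.73 = 0.6205
  VMS deposit: 0.85 × 0.42 = 0.357
Bayes factor = 0.6205 / 0.357 ≈ 1.74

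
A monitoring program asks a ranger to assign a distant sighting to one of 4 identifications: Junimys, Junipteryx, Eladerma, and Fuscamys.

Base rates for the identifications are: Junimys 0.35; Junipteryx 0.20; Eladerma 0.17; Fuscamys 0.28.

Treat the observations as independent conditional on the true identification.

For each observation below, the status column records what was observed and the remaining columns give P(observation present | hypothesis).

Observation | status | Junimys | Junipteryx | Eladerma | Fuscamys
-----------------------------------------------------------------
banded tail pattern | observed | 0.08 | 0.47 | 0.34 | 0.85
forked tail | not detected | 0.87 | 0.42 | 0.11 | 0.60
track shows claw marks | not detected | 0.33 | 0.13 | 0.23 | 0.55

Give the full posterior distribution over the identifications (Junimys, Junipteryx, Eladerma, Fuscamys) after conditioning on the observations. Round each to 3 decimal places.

By Bayes' rule with conditional independence, the unnormalized weight for each hypothesis is prior × ∏ likelihoods (using 1 − P(present | H) for each absent observation):
  Junimys: 0.35 × 0.08 × (1 − 0.87) × (1 − 0.33) = 0.0024388
  Junipteryx: 0.20 × 0.47 × (1 − 0.42) × (1 − 0.13) = 0.047432
  Eladerma: 0.17 × 0.34 × (1 − 0.11) × (1 − 0.23) = 0.03961
  Fuscamys: 0.28 × 0.85 × (1 − 0.60) × (1 − 0.55) = 0.04284
Normalizing constant Z = 0.0024388 + 0.047432 + 0.03961 + 0.04284 = 0.13232.
P(Junimys | evidence) = 0.0024388 / 0.13232 ≈ 0.018
P(Junipteryx | evidence) = 0.047432 / 0.13232 ≈ 0.358
P(Eladerma | evidence) = 0.03961 / 0.13232 ≈ 0.299
P(Fuscamys | evidence) = 0.04284 / 0.13232 ≈ 0.324

0.018, 0.358, 0.299, 0.324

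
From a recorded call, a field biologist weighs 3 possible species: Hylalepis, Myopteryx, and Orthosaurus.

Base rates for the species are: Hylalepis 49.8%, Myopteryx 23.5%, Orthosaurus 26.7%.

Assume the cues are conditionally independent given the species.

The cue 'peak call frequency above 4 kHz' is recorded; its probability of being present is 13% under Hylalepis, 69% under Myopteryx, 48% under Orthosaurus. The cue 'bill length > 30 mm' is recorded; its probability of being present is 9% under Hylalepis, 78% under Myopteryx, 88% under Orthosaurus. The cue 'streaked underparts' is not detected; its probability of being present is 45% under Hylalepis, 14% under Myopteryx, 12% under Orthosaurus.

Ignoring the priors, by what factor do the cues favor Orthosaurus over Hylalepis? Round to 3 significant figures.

57.8

Take the product of per-cue likelihoods under each hypothesis (using 1 − P(present | H) for each absent cue), then divide.
  Orthosaurus: 0.48 × 0.88 × (1 − 0.12) = 0.37171
  Hylalepis: 0.13 × 0.09 × (1 − 0.45) = 0.006435
Bayes factor = 0.37171 / 0.006435 ≈ 57.8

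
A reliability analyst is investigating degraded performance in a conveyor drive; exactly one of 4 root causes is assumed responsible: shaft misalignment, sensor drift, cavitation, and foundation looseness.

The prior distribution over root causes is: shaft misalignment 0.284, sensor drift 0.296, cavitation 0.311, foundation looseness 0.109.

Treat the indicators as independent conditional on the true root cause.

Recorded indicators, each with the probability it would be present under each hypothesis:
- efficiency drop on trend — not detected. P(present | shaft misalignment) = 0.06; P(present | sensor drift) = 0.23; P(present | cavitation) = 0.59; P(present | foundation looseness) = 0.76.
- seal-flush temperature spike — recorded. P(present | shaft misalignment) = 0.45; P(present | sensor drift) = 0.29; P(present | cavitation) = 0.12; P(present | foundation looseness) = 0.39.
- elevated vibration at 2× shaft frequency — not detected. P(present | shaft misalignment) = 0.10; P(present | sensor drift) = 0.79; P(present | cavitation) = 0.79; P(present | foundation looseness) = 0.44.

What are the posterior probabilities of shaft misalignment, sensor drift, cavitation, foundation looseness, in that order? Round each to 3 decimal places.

By Bayes' rule with conditional independence, the unnormalized weight for each hypothesis is prior × ∏ likelihoods (using 1 − P(present | H) for each absent indicator):
  shaft misalignment: 0.284 × (1 − 0.06) × 0.45 × (1 − 0.10) = 0.10812
  sensor drift: 0.296 × (1 − 0.23) × 0.29 × (1 − 0.79) = 0.01388
  cavitation: 0.311 × (1 − 0.59) × 0.12 × (1 − 0.79) = 0.0032133
  foundation looseness: 0.109 × (1 − 0.76) × 0.39 × (1 − 0.44) = 0.0057133
Normalizing constant Z = 0.10812 + 0.01388 + 0.0032133 + 0.0057133 = 0.13093.
P(shaft misalignment | evidence) = 0.10812 / 0.13093 ≈ 0.826
P(sensor drift | evidence) = 0.01388 / 0.13093 ≈ 0.106
P(cavitation | evidence) = 0.0032133 / 0.13093 ≈ 0.025
P(foundation looseness | evidence) = 0.0057133 / 0.13093 ≈ 0.044

0.826, 0.106, 0.025, 0.044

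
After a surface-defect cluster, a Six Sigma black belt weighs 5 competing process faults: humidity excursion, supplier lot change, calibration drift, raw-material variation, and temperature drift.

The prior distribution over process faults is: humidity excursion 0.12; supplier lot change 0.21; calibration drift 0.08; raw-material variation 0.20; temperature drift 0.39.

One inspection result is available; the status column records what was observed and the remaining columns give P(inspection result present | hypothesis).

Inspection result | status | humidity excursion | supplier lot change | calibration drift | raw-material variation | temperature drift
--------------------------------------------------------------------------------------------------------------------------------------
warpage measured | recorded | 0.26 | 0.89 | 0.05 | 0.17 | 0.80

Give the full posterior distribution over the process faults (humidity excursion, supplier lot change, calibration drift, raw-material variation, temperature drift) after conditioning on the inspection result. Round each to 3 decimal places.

0.055, 0.329, 0.007, 0.060, 0.549

By Bayes' rule, the unnormalized weight for each hypothesis is prior × likelihood:
  humidity excursion: 0.12 × 0.26 = 0.0312
  supplier lot change: 0.21 × 0.89 = 0.1869
  calibration drift: 0.08 × 0.05 = 0.004
  raw-material variation: 0.20 × 0.17 = 0.034
  temperature drift: 0.39 × 0.80 = 0.312
Normalizing constant Z = 0.0312 + 0.1869 + 0.004 + 0.034 + 0.312 = 0.5681.
P(humidity excursion | evidence) = 0.0312 / 0.5681 ≈ 0.055
P(supplier lot change | evidence) = 0.1869 / 0.5681 ≈ 0.329
P(calibration drift | evidence) = 0.004 / 0.5681 ≈ 0.007
P(raw-material variation | evidence) = 0.034 / 0.5681 ≈ 0.060
P(temperature drift | evidence) = 0.312 / 0.5681 ≈ 0.549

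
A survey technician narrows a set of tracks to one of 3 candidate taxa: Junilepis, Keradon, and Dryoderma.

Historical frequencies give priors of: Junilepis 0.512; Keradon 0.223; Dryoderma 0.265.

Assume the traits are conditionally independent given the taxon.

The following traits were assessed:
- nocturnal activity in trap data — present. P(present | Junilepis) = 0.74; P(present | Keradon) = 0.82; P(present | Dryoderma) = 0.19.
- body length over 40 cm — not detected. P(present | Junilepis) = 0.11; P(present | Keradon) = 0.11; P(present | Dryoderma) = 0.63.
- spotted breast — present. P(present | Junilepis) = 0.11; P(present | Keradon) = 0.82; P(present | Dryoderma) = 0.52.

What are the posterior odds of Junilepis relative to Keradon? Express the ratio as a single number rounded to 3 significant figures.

Unnormalized posterior weight (prior times the trait likelihoods) for each of the two hypotheses (using 1 − P(present | H) for each absent trait):
  Junilepis: 0.512 × 0.74 × (1 − 0.11) × 0.11 = 0.037092
  Keradon: 0.223 × 0.82 × (1 − 0.11) × 0.82 = 0.13345
Posterior odds = 0.037092 / 0.13345 ≈ 0.278.

0.278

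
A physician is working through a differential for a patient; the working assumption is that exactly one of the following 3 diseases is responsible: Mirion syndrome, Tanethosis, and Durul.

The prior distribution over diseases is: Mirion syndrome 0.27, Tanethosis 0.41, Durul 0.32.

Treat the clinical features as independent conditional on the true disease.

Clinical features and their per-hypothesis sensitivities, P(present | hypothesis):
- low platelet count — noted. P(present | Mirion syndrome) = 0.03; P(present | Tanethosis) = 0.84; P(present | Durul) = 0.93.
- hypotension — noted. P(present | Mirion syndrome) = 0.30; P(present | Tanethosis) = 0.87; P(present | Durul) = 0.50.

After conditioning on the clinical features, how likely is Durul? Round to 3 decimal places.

Multiply each prior by the joint likelihood of the clinical feature pattern:
  Mirion syndrome: 0.27 × 0.03 × 0.30 = 0.00243
  Tanethosis: 0.41 × 0.84 × 0.87 = 0.29963
  Durul: 0.32 × 0.93 × 0.50 = 0.1488
The unnormalized weights sum to 0.45086.
P(Durul | evidence) = 0.1488 / 0.45086 ≈ 0.330.

0.330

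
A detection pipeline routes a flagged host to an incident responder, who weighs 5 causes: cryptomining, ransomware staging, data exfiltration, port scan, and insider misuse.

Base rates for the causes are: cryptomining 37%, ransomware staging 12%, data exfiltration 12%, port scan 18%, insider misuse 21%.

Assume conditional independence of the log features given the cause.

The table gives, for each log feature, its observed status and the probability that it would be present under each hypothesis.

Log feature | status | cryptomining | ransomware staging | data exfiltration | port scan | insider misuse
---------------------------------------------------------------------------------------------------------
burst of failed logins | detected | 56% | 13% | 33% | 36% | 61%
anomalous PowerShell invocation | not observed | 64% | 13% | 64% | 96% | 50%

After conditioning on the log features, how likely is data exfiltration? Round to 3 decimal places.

0.084

Multiply each prior by the joint likelihood of the log feature pattern (using 1 − P(present | H) for each absent log feature):
  cryptomining: 0.37 × 0.56 × (1 − 0.64) = 0.074592
  ransomware staging: 0.12 × 0.13 × (1 − 0.13) = 0.013572
  data exfiltration: 0.12 × 0.33 × (1 − 0.64) = 0.014256
  port scan: 0.18 × 0.36 × (1 − 0.96) = 0.002592
  insider misuse: 0.21 × 0.61 × (1 − 0.50) = 0.06405
Normalizing constant Z = 0.074592 + 0.013572 + 0.014256 + 0.002592 + 0.06405 = 0.16906.
P(data exfiltration | evidence) = 0.014256 / 0.16906 ≈ 0.084.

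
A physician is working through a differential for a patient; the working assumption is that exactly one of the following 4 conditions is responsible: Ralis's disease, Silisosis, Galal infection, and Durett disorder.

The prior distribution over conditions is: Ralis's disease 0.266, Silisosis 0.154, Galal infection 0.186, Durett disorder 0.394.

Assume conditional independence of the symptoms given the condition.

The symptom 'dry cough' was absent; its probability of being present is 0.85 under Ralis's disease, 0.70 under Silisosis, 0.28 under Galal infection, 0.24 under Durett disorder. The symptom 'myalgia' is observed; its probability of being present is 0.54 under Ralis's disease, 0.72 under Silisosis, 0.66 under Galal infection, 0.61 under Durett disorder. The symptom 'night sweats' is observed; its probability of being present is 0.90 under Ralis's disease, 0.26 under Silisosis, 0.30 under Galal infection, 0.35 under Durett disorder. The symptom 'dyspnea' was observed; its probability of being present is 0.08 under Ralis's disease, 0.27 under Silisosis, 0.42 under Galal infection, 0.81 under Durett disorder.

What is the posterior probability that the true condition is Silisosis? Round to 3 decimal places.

By Bayes' rule with conditional independence, the unnormalized weight for each hypothesis is prior × ∏ likelihoods (using 1 − P(present | H) for each absent symptom):
  Ralis's disease: 0.266 × (1 − 0.85) × 0.54 × 0.90 × 0.08 = 0.0015513
  Silisosis: 0.154 × (1 − 0.70) × 0.72 × 0.26 × 0.27 = 0.0023351
  Galal infection: 0.186 × (1 − 0.28) × 0.66 × 0.30 × 0.42 = 0.011137
  Durett disorder: 0.394 × (1 − 0.24) × 0.61 × 0.35 × 0.81 = 0.051784
Normalizing constant Z = 0.0015513 + 0.0023351 + 0.011137 + 0.051784 = 0.066807.
P(Silisosis | evidence) = 0.0023351 / 0.066807 ≈ 0.035.

0.035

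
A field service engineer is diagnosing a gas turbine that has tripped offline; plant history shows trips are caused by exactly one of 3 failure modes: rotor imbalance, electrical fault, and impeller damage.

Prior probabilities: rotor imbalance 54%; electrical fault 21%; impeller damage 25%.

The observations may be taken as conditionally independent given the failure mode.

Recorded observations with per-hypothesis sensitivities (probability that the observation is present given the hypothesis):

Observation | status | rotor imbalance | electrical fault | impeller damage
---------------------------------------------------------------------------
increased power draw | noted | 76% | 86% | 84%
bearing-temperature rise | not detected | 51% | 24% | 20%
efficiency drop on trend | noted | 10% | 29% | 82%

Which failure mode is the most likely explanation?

impeller damage

For each hypothesis, the unnormalized posterior weight is prior × product of the observation likelihoods (using 1 − P(present | H) for each absent observation):
  rotor imbalance: 0.54 × 0.76 × (1 − 0.51) × 0.10 = 0.02011
  electrical fault: 0.21 × 0.86 × (1 − 0.24) × 0.29 = 0.039804
  impeller damage: 0.25 × 0.84 × (1 − 0.20) × 0.82 = 0.13776
The unnormalized weights sum to 0.19767.
P(rotor imbalance | evidence) ≈ 0.02011 / 0.19767 ≈ 0.102
P(electrical fault | evidence) ≈ 0.039804 / 0.19767 ≈ 0.201
P(impeller damage | evidence) ≈ 0.13776 / 0.19767 ≈ 0.697
The largest is 0.697, so impeller damage is most probable.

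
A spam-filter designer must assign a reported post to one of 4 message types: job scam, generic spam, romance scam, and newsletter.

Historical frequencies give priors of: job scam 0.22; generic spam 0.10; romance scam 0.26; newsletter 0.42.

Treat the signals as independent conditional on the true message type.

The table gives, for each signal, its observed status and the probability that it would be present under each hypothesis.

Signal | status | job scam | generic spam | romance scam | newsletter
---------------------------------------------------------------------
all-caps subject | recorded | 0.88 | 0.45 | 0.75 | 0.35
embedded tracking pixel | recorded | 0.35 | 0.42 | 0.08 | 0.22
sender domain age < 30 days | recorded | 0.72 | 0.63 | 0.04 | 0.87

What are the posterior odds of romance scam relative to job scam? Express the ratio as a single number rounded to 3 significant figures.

Posterior odds equal prior odds times the likelihood ratio; only the two competing hypotheses matter.
  romance scam: 0.26 × 0.75 × 0.08 × 0.04 = 0.000624
  job scam: 0.22 × 0.88 × 0.35 × 0.72 = 0.048787
Posterior odds = 0.000624 / 0.048787 ≈ 0.0128.

0.0128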